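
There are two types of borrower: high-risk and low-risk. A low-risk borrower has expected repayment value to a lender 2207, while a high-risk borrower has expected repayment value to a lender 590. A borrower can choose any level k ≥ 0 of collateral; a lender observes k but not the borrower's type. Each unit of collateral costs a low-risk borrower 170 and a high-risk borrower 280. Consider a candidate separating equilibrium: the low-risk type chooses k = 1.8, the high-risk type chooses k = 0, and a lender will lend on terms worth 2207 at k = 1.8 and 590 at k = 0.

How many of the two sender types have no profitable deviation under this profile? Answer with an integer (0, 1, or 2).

High-risk type: stay at 0 → 590; mimic → 2207 − 280 × 1.8 = 1703. IC fails (590 < 1703).
Low-risk type: signal → 2207 − 170 × 1.8 = 1901; deviate to 0 → 590. IC holds (1901 ≥ 590).
1 of 2 constraints hold, so this profile is not an equilibrium.

1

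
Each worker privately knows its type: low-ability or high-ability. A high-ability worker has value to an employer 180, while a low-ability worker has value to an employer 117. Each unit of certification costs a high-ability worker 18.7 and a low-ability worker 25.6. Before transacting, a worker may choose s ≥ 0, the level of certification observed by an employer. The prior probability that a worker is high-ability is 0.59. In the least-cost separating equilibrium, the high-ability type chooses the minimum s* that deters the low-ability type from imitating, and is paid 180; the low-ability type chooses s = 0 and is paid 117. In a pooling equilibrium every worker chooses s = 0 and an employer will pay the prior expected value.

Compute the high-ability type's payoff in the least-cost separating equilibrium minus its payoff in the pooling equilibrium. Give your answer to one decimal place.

Least-cost separating signal: s* solves 117 = 180 − 25.6·s*, so s* = (180 − 117)/25.6 ≈ 2.4609.
High-ability type's separating payoff: 180 − 18.7 × s* = 180 − 18.7 × (180 − 117)/25.6 = 180 − 1178.1/25.6 ≈ 133.980.
Pooling payoff: 0.59 × 180 + 0.41 × 117 = 154.17.
Difference: 133.980 − 154.17 = -20.19, i.e. -20.2 to one decimal place.
The high-ability type would prefer the pooling outcome.

-20.2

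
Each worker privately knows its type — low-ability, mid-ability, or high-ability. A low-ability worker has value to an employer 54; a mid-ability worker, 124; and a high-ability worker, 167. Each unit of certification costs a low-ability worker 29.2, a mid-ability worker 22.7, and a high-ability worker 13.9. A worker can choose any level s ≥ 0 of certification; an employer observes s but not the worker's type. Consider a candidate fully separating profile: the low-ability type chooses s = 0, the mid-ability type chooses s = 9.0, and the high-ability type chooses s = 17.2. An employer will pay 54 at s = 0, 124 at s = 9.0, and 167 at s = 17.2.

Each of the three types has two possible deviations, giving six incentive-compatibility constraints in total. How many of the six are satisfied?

3

High-ability (own payoff 167 − 13.9×17.2 = -72.08): to s=0 gives 54 → profitable ✗; to s=9.0 gives 124 − 13.9×9.0 = -1.1 → profitable ✗.
Mid-ability (own payoff 124 − 22.7×9.0 = -80.3): to s=0 gives 54 → profitable ✗; to s=17.2 gives 167 − 22.7×17.2 = -223.44 → no gain ✓.
Low-ability (own payoff 54): to s=9.0 gives 124 − 29.2×9.0 = -138.8 → no gain ✓; to s=17.2 gives 167 − 29.2×17.2 = -335.24 → no gain ✓.
3 of the 6 constraints hold; not an equilibrium.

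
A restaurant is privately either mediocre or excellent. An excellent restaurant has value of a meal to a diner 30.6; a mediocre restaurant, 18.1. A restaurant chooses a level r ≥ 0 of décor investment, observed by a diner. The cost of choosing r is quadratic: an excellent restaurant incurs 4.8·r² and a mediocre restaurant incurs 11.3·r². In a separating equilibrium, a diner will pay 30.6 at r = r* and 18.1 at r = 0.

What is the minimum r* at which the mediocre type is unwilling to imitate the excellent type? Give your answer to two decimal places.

The mediocre type at r = 0 receives 18.1; imitating at r* yields 30.6 − 11.3·r*².
Indifference: 18.1 = 30.6 − 11.3·r*², so r*² = (30.6 − 18.1) / 11.3 ≈ 1.1062.
r* = √1.1062 ≈ 1.05.

1.05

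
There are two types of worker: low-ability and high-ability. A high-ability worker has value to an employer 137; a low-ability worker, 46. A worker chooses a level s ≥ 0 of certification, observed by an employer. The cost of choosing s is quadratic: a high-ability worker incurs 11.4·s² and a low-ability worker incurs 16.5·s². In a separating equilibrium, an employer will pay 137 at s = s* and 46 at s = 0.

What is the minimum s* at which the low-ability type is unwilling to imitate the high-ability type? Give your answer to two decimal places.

2.35

The low-ability type at s = 0 receives 46; imitating at s* yields 137 − 16.5·s*².
Indifference: 46 = 137 − 16.5·s*², so s*² = (137 − 46) / 16.5 ≈ 5.5152.
s* = √5.5152 ≈ 2.35.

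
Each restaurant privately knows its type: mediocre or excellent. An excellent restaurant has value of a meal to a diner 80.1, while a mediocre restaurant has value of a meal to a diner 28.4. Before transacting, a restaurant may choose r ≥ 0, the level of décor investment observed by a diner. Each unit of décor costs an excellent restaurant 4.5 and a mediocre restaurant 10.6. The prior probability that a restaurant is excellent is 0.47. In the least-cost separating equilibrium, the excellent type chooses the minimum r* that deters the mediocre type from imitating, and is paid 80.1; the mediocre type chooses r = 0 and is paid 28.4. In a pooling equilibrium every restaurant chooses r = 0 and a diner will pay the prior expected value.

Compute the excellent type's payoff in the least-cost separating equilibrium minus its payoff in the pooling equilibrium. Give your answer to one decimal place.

5.5

Least-cost separating signal: r* solves 28.4 = 80.1 − 10.6·r*, so r* = (80.1 − 28.4)/10.6 ≈ 4.8774.
Excellent type's separating payoff: 80.1 − 4.5 × r* = 80.1 − 4.5 × (80.1 − 28.4)/10.6 = 80.1 − 232.65/10.6 ≈ 58.152.
Pooling payoff: 0.47 × 80.1 + 0.53 × 28.4 = 52.699.
Difference: 58.152 − 52.699 = 5.453, i.e. 5.5 to one decimal place.
The excellent type prefers to separate.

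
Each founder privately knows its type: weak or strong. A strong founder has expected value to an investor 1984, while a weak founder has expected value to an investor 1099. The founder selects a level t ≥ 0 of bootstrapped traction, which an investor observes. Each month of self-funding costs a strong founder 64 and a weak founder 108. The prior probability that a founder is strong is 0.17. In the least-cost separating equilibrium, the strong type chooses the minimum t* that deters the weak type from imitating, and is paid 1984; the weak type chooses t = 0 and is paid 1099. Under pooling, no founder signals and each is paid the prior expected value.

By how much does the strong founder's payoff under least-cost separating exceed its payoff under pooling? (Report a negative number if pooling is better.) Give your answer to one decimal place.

Least-cost separating signal: t* solves 1099 = 1984 − 108·t*, so t* = (1984 − 1099)/108 ≈ 8.1944.
Strong type's separating payoff: 1984 − 64 × t* = 1984 − 64 × (1984 − 1099)/108 = 1984 − 56640/108 ≈ 1459.556.
Pooling payoff: 0.17 × 1984 + 0.83 × 1099 = 1249.45.
Difference: 1459.556 − 1249.45 = 210.106, i.e. 210.1 to one decimal place.
The strong type prefers to separate.

210.1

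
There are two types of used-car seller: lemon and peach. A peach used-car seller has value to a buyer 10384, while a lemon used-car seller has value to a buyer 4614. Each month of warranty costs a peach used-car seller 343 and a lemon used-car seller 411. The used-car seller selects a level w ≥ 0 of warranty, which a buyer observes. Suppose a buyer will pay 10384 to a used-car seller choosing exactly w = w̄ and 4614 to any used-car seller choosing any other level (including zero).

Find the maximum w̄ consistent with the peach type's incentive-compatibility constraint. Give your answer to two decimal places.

Choosing w̄ yields the peach type 10384 − 343·w̄; choosing zero yields 4614.
The peach type is indifferent at 10384 − 343·w̄ = 4614, i.e. w̄ = (10384 − 4614) / 343 ≈ 16.82.
For any w̄ above 16.82 the peach type would rather pool at zero, so separation collapses.

16.82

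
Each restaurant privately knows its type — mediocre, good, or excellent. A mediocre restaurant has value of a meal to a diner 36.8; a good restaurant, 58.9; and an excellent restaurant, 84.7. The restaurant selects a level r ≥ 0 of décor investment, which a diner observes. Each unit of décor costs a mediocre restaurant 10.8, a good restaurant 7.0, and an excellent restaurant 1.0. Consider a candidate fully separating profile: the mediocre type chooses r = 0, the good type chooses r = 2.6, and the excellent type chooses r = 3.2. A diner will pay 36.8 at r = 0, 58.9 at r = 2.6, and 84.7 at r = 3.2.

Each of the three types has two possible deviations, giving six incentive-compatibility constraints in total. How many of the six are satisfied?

4

Good (own payoff 58.9 − 7.0×2.6 = 40.7): to r=0 gives 36.8 → no gain ✓; to r=3.2 gives 84.7 − 7.0×3.2 = 62.3 → profitable ✗.
Excellent (own payoff 84.7 − 1.0×3.2 = 81.5): to r=0 gives 36.8 → no gain ✓; to r=2.6 gives 58.9 − 1.0×2.6 = 56.3 → no gain ✓.
Mediocre (own payoff 36.8): to r=2.6 gives 58.9 − 10.8×2.6 = 30.82 → no gain ✓; to r=3.2 gives 84.7 − 10.8×3.2 = 50.14 → profitable ✗.
4 of the 6 constraints hold; not an equilibrium.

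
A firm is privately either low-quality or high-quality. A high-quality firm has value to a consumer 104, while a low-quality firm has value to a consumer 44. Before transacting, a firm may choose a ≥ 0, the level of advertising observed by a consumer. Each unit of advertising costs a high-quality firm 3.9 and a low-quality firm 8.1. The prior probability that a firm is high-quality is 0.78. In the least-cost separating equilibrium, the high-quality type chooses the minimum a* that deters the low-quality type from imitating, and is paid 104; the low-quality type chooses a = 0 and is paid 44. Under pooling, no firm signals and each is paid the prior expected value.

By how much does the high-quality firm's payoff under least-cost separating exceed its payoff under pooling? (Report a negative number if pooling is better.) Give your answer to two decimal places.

-15.69

Least-cost separating signal: a* solves 44 = 104 − 8.1·a*, so a* = (104 − 44)/8.1 ≈ 7.4074.
High-quality type's separating payoff: 104 − 3.9 × a* = 104 − 3.9 × (104 − 44)/8.1 = 104 − 234/8.1 ≈ 75.1111.
Pooling payoff: 0.78 × 104 + 0.22 × 44 = 90.8.
Difference: 75.1111 − 90.8 = -15.6889, i.e. -15.69 to two decimal places.
The high-quality type would prefer the pooling outcome.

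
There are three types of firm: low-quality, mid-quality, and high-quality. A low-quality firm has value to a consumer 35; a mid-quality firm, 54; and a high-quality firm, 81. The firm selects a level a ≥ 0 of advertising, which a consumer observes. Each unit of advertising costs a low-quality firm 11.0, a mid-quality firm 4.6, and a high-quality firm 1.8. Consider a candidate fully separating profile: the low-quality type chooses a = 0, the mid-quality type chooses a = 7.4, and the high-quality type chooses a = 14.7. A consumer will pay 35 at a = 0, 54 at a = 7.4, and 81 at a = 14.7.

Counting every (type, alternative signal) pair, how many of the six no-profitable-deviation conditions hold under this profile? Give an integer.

Mid-quality (own payoff 54 − 4.6×7.4 = 19.96): to a=0 gives 35 → profitable ✗; to a=14.7 gives 81 − 4.6×14.7 = 13.38 → no gain ✓.
High-quality (own payoff 81 − 1.8×14.7 = 54.54): to a=0 gives 35 → no gain ✓; to a=7.4 gives 54 − 1.8×7.4 = 40.68 → no gain ✓.
Low-quality (own payoff 35): to a=7.4 gives 54 − 11.0×7.4 = -27.4 → no gain ✓; to a=14.7 gives 81 − 11.0×14.7 = -80.7 → no gain ✓.
5 of the 6 constraints hold; not an equilibrium.

5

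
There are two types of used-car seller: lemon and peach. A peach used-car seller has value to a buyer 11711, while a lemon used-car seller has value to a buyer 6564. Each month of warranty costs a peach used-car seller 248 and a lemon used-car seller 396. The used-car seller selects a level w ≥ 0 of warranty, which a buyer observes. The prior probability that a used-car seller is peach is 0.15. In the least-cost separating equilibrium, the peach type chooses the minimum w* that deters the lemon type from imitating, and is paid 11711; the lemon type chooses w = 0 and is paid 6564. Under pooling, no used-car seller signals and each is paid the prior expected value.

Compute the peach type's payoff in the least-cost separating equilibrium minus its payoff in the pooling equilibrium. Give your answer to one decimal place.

Least-cost separating signal: w* solves 6564 = 11711 − 396·w*, so w* = (11711 − 6564)/396 ≈ 12.9975.
Peach type's separating payoff: 11711 − 248 × w* = 11711 − 248 × (11711 − 6564)/396 = 11711 − 1276456/396 ≈ 8487.626.
Pooling payoff: 0.15 × 11711 + 0.85 × 6564 = 7336.05.
Difference: 8487.626 − 7336.05 = 1151.576, i.e. 1151.6 to one decimal place.
The peach type prefers to separate.

1151.6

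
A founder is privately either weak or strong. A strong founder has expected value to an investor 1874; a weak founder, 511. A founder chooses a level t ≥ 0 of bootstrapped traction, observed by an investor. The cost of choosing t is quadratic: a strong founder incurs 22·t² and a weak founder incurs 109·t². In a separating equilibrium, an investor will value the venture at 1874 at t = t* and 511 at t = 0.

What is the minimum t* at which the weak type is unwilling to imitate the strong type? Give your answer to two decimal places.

3.54

The weak type at t = 0 receives 511; imitating at t* yields 1874 − 109·t*².
Indifference: 511 = 1874 − 109·t*², so t*² = (1874 − 511) / 109 ≈ 12.5046.
t* = √12.5046 ≈ 3.54.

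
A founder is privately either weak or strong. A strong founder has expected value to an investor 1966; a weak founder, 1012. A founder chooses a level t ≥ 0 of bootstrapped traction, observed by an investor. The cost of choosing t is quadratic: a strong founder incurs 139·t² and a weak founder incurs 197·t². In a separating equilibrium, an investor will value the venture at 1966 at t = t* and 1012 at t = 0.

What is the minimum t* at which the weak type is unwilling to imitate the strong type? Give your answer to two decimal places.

2.20

The weak type at t = 0 receives 1012; imitating at t* yields 1966 − 197·t*².
Indifference: 1012 = 1966 − 197·t*², so t*² = (1966 − 1012) / 197 ≈ 4.8426.
t* = √4.8426 ≈ 2.20.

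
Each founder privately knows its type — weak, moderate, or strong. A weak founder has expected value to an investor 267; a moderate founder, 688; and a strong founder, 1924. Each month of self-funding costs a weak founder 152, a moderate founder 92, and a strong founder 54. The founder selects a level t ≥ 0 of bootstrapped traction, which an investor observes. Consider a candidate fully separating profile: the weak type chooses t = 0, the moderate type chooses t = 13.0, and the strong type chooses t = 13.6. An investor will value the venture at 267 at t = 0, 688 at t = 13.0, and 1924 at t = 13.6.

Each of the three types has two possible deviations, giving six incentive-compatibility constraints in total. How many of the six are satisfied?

Moderate (own payoff 688 − 92×13.0 = -508): to t=0 gives 267 → profitable ✗; to t=13.6 gives 1924 − 92×13.6 = 672.8 → profitable ✗.
Strong (own payoff 1924 − 54×13.6 = 1189.6): to t=0 gives 267 → no gain ✓; to t=13.0 gives 688 − 54×13.0 = -14 → no gain ✓.
Weak (own payoff 267): to t=13.0 gives 688 − 152×13.0 = -1288 → no gain ✓; to t=13.6 gives 1924 − 152×13.6 = -143.2 → no gain ✓.
4 of the 6 constraints hold; not an equilibrium.

4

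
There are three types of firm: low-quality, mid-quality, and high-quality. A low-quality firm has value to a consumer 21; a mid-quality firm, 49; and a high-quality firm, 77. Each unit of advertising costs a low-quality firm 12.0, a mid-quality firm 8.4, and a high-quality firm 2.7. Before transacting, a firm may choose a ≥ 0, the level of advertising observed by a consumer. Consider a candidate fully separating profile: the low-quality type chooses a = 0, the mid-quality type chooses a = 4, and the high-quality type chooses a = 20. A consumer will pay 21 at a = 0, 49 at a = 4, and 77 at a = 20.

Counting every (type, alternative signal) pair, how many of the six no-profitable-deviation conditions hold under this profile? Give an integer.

Mid-quality (own payoff 49 − 8.4×4 = 15.4): to a=0 gives 21 → profitable ✗; to a=20 gives 77 − 8.4×20 = -91 → no gain ✓.
High-quality (own payoff 77 − 2.7×20 = 23): to a=0 gives 21 → no gain ✓; to a=4 gives 49 − 2.7×4 = 38.2 → profitable ✗.
Low-quality (own payoff 21): to a=4 gives 49 − 12.0×4 = 1 → no gain ✓; to a=20 gives 77 − 12.0×20 = -163 → no gain ✓.
4 of the 6 constraints hold; not an equilibrium.

4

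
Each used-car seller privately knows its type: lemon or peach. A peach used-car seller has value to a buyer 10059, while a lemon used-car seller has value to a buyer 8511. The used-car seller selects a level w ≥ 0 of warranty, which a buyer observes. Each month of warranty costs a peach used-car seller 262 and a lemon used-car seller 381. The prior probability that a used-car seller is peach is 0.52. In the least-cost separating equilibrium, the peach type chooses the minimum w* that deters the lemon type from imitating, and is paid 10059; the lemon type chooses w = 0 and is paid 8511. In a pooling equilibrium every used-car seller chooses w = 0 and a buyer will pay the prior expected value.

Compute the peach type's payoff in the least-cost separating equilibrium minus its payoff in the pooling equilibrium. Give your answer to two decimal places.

Least-cost separating signal: w* solves 8511 = 10059 − 381·w*, so w* = (10059 − 8511)/381 ≈ 4.0630.
Peach type's separating payoff: 10059 − 262 × w* = 10059 − 262 × (10059 − 8511)/381 = 10059 − 405576/381 ≈ 8994.4961.
Pooling payoff: 0.52 × 10059 + 0.48 × 8511 = 9315.96.
Difference: 8994.4961 − 9315.96 = -321.4639, i.e. -321.46 to two decimal places.
The peach type would prefer the pooling outcome.

-321.46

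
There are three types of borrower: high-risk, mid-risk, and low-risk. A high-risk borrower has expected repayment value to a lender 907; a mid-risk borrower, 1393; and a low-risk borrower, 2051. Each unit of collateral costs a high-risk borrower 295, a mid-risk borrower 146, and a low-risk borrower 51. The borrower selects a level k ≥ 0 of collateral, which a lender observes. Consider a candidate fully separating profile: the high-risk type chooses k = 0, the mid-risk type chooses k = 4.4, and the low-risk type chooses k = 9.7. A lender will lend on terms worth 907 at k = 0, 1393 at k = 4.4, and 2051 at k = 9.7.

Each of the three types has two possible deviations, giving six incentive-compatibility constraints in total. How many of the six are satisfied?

5

Low-risk (own payoff 2051 − 51×9.7 = 1556.3): to k=0 gives 907 → no gain ✓; to k=4.4 gives 1393 − 51×4.4 = 1168.6 → no gain ✓.
High-risk (own payoff 907): to k=4.4 gives 1393 − 295×4.4 = 95 → no gain ✓; to k=9.7 gives 2051 − 295×9.7 = -810.5 → no gain ✓.
Mid-risk (own payoff 1393 − 146×4.4 = 750.6): to k=0 gives 907 → profitable ✗; to k=9.7 gives 2051 − 146×9.7 = 634.8 → no gain ✓.
5 of the 6 constraints hold; not an equilibrium.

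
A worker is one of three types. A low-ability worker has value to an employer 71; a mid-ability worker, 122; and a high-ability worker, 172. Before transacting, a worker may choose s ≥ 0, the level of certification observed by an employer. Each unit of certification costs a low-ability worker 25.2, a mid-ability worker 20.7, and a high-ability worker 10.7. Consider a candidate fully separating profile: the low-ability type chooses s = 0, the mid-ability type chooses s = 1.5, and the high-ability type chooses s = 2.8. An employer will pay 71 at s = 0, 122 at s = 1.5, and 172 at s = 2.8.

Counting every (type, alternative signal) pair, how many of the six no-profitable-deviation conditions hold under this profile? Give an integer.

3

Low-ability (own payoff 71): to s=1.5 gives 122 − 25.2×1.5 = 84.2 → profitable ✗; to s=2.8 gives 172 − 25.2×2.8 = 101.44 → profitable ✗.
High-ability (own payoff 172 − 10.7×2.8 = 142.04): to s=0 gives 71 → no gain ✓; to s=1.5 gives 122 − 10.7×1.5 = 105.95 → no gain ✓.
Mid-ability (own payoff 122 − 20.7×1.5 = 90.95): to s=0 gives 71 → no gain ✓; to s=2.8 gives 172 − 20.7×2.8 = 114.04 → profitable ✗.
3 of the 6 constraints hold; not an equilibrium.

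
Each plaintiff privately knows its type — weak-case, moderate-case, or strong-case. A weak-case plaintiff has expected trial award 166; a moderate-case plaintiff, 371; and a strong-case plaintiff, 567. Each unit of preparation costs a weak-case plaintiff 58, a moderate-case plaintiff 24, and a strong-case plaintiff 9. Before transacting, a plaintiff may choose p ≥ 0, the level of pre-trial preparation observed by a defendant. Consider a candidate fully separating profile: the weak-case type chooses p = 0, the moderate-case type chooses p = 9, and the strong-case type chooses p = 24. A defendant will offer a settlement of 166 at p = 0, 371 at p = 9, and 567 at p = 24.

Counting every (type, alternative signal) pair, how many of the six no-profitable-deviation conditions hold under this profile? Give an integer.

5

Strong-case (own payoff 567 − 9×24 = 351): to p=0 gives 166 → no gain ✓; to p=9 gives 371 − 9×9 = 290 → no gain ✓.
Moderate-case (own payoff 371 − 24×9 = 155): to p=0 gives 166 → profitable ✗; to p=24 gives 567 − 24×24 = -9 → no gain ✓.
Weak-case (own payoff 166): to p=9 gives 371 − 58×9 = -151 → no gain ✓; to p=24 gives 567 − 58×24 = -825 → no gain ✓.
5 of the 6 constraints hold; not an equilibrium.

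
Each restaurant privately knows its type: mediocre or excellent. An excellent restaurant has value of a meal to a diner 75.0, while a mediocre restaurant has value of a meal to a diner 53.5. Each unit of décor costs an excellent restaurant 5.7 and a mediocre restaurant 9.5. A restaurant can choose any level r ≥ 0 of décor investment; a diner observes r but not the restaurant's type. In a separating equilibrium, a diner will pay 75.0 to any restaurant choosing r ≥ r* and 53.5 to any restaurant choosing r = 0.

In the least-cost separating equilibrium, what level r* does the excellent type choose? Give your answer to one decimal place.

A mediocre restaurant choosing r = 0 receives 53.5.
Imitating at r* instead would pay 75.0 at cost 9.5·r*, netting 75.0 − 9.5·r*.
Indifference: 53.5 = 75.0 − 9.5·r*, so r* = (75.0 − 53.5) / 9.5 ≈ 2.3.
This is the mediocre type's binding incentive-compatibility constraint; any r ≥ 2.3 sustains separation on that side.

2.3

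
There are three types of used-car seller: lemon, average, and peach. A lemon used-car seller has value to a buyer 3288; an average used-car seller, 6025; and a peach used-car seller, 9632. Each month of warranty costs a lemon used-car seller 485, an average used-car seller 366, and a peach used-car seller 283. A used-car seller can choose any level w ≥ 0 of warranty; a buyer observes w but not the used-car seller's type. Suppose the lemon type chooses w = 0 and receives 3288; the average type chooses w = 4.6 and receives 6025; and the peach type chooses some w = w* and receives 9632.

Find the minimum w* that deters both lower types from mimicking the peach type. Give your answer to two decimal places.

14.46

Average type (on-path payoff 6025 − 366×4.6 = 4341.4) won't mimic when 4341.4 ≥ 9632 − 366·w*, i.e. w* ≥ 14.46.
Lemon type (on-path payoff 3288) won't mimic when 3288 ≥ 9632 − 485·w*, i.e. w* ≥ 13.08.
Both must hold, so w* = max(13.08, 14.46) = 14.46. The average type's constraint binds.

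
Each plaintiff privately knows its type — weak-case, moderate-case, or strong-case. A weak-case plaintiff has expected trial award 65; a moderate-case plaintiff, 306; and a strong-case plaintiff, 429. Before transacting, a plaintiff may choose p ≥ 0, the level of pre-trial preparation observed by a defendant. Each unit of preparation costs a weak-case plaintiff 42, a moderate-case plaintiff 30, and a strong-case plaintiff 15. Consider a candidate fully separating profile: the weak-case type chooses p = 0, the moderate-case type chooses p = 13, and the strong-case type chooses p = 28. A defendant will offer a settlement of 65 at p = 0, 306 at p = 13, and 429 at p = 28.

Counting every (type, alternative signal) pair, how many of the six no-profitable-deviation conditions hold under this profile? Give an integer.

3

Weak-case (own payoff 65): to p=13 gives 306 − 42×13 = -240 → no gain ✓; to p=28 gives 429 − 42×28 = -747 → no gain ✓.
Moderate-case (own payoff 306 − 30×13 = -84): to p=0 gives 65 → profitable ✗; to p=28 gives 429 − 30×28 = -411 → no gain ✓.
Strong-case (own payoff 429 − 15×28 = 9): to p=0 gives 65 → profitable ✗; to p=13 gives 306 − 15×13 = 111 → profitable ✗.
3 of the 6 constraints hold; not an equilibrium.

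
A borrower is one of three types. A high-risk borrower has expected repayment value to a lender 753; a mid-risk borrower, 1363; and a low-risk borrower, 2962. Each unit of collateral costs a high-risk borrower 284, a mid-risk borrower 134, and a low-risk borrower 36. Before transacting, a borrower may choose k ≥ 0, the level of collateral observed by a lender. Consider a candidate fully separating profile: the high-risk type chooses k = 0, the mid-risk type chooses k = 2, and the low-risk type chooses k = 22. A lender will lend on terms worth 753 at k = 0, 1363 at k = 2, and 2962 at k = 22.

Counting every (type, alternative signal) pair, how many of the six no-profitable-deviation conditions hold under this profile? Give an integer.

5

High-risk (own payoff 753): to k=2 gives 1363 − 284×2 = 795 → profitable ✗; to k=22 gives 2962 − 284×22 = -3286 → no gain ✓.
Low-risk (own payoff 2962 − 36×22 = 2170): to k=0 gives 753 → no gain ✓; to k=2 gives 1363 − 36×2 = 1291 → no gain ✓.
Mid-risk (own payoff 1363 − 134×2 = 1095): to k=0 gives 753 → no gain ✓; to k=22 gives 2962 − 134×22 = 14 → no gain ✓.
5 of the 6 constraints hold; not an equilibrium.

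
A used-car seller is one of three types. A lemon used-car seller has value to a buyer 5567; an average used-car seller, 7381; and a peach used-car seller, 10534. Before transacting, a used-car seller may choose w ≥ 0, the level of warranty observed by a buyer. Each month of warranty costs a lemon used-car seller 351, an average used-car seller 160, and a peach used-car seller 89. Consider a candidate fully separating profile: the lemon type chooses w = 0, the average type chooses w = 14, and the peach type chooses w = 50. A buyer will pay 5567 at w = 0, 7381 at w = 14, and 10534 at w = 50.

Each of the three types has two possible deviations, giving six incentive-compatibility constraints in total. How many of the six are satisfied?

4

Lemon (own payoff 5567): to w=14 gives 7381 − 351×14 = 2467 → no gain ✓; to w=50 gives 10534 − 351×50 = -7016 → no gain ✓.
Peach (own payoff 10534 − 89×50 = 6084): to w=0 gives 5567 → no gain ✓; to w=14 gives 7381 − 89×14 = 6135 → profitable ✗.
Average (own payoff 7381 − 160×14 = 5141): to w=0 gives 5567 → profitable ✗; to w=50 gives 10534 − 160×50 = 2534 → no gain ✓.
4 of the 6 constraints hold; not an equilibrium.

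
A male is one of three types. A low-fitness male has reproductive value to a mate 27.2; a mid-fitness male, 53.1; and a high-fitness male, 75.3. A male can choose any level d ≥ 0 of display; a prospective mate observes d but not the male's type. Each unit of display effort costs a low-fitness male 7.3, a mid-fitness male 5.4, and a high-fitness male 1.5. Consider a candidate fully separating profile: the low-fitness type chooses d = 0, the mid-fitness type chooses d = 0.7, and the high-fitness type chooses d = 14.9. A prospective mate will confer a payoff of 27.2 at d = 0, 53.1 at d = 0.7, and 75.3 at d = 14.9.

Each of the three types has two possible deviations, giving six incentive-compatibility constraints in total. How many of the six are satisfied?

Low-fitness (own payoff 27.2): to d=0.7 gives 53.1 − 7.3×0.7 = 47.99 → profitable ✗; to d=14.9 gives 75.3 − 7.3×14.9 = -33.47 → no gain ✓.
High-fitness (own payoff 75.3 − 1.5×14.9 = 52.95): to d=0 gives 27.2 → no gain ✓; to d=0.7 gives 53.1 − 1.5×0.7 = 52.05 → no gain ✓.
Mid-fitness (own payoff 53.1 − 5.4×0.7 = 49.32): to d=0 gives 27.2 → no gain ✓; to d=14.9 gives 75.3 − 5.4×14.9 = -5.16 → no gain ✓.
5 of the 6 constraints hold; not an equilibrium.

5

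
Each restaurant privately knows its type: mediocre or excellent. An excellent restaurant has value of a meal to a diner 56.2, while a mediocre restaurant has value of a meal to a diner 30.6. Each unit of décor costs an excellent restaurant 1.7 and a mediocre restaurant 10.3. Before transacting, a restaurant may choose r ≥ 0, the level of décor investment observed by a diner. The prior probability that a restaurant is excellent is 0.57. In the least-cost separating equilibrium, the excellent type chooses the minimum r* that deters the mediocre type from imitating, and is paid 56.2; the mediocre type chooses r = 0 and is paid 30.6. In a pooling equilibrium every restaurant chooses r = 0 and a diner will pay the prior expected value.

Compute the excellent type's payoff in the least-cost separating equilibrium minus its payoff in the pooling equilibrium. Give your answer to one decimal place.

6.8

Least-cost separating signal: r* solves 30.6 = 56.2 − 10.3·r*, so r* = (56.2 − 30.6)/10.3 ≈ 2.4854.
Excellent type's separating payoff: 56.2 − 1.7 × r* = 56.2 − 1.7 × (56.2 − 30.6)/10.3 = 56.2 − 43.52/10.3 ≈ 51.975.
Pooling payoff: 0.57 × 56.2 + 0.43 × 30.6 = 45.192.
Difference: 51.975 − 45.192 = 6.783, i.e. 6.8 to one decimal place.
The excellent type prefers to separate.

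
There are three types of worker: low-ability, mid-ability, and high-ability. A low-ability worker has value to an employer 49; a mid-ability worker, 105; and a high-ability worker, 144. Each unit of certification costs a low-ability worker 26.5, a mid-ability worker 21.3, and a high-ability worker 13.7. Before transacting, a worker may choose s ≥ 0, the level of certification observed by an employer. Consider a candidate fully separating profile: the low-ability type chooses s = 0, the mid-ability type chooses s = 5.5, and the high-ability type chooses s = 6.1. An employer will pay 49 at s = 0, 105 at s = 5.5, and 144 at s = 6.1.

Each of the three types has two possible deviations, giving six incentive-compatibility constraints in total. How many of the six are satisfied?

Mid-ability (own payoff 105 − 21.3×5.5 = -12.15): to s=0 gives 49 → profitable ✗; to s=6.1 gives 144 − 21.3×6.1 = 14.07 → profitable ✗.
High-ability (own payoff 144 − 13.7×6.1 = 60.43): to s=0 gives 49 → no gain ✓; to s=5.5 gives 105 − 13.7×5.5 = 29.65 → no gain ✓.
Low-ability (own payoff 49): to s=5.5 gives 105 − 26.5×5.5 = -40.75 → no gain ✓; to s=6.1 gives 144 − 26.5×6.1 = -17.65 → no gain ✓.
4 of the 6 constraints hold; not an equilibrium.

4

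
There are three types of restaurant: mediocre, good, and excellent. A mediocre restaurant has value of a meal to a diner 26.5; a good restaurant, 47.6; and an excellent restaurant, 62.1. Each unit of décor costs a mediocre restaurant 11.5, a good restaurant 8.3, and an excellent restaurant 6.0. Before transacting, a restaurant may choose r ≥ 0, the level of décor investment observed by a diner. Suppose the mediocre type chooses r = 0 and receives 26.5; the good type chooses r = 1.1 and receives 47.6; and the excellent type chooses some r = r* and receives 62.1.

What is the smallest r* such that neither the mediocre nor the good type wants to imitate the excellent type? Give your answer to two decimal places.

Mediocre type (on-path payoff 26.5) won't mimic when 26.5 ≥ 62.1 − 11.5·r*, i.e. r* ≥ 3.10.
Good type (on-path payoff 47.6 − 8.3×1.1 = 38.47) won't mimic when 38.47 ≥ 62.1 − 8.3·r*, i.e. r* ≥ 2.85.
Both must hold, so r* = max(3.10, 2.85) = 3.10. The mediocre type's constraint binds.

3.10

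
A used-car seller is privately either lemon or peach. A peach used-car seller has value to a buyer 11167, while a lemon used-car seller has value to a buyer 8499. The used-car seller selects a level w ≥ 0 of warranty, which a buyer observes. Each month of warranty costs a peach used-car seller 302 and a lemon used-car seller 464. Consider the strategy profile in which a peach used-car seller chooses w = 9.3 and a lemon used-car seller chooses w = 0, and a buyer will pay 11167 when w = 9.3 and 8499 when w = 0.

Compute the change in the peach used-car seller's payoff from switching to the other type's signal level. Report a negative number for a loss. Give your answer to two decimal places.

140.60

Playing w = 9.3 the peach used-car seller receives 11167 − 302 × 9.3 = 8358.4.
Deviating to w = 0 yields 8499 instead.
Gain from deviating: 8499 − 8358.4 = 140.60.
The gain is positive, so the peach type's incentive-compatibility constraint is violated — this profile is not a separating equilibrium.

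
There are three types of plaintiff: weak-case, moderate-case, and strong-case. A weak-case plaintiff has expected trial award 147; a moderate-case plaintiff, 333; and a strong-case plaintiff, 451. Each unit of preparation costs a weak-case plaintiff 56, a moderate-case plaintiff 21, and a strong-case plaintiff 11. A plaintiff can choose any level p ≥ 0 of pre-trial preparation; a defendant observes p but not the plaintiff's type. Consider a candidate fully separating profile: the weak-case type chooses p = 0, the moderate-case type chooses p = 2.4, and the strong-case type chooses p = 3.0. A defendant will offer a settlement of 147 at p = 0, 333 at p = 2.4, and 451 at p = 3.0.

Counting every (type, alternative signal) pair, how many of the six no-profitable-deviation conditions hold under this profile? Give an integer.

Weak-case (own payoff 147): to p=2.4 gives 333 − 56×2.4 = 198.6 → profitable ✗; to p=3.0 gives 451 − 56×3.0 = 283 → profitable ✗.
Strong-case (own payoff 451 − 11×3.0 = 418): to p=0 gives 147 → no gain ✓; to p=2.4 gives 333 − 11×2.4 = 306.6 → no gain ✓.
Moderate-case (own payoff 333 − 21×2.4 = 282.6): to p=0 gives 147 → no gain ✓; to p=3.0 gives 451 − 21×3.0 = 388 → profitable ✗.
3 of the 6 constraints hold; not an equilibrium.

3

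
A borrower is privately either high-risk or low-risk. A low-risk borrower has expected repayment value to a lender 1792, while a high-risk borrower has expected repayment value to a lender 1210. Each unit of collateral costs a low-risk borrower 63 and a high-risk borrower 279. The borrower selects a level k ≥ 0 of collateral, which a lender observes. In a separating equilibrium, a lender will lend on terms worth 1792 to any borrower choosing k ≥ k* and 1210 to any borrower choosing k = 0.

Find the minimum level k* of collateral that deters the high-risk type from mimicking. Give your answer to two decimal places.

A high-risk borrower choosing k = 0 receives 1210.
Imitating at k* instead would pay 1792 at cost 279·k*, netting 1792 − 279·k*.
Indifference: 1210 = 1792 − 279·k*, so k* = (1792 − 1210) / 279 ≈ 2.09.
This is the high-risk type's binding incentive-compatibility constraint; any k ≥ 2.09 sustains separation on that side.

2.09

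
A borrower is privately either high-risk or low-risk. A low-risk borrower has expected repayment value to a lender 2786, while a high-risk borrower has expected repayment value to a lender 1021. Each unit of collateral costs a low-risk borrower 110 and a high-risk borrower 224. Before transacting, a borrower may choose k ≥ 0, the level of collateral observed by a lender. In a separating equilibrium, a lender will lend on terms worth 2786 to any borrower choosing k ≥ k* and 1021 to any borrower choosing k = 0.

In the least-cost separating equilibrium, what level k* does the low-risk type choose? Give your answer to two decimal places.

7.88

A high-risk borrower choosing k = 0 receives 1021.
Imitating at k* instead would pay 2786 at cost 224·k*, netting 2786 − 224·k*.
Indifference: 1021 = 2786 − 224·k*, so k* = (2786 − 1021) / 224 ≈ 7.88.
At k* the high-risk type's incentive constraint just binds; the low-risk type strictly prefers k* since its per-unit cost is lower.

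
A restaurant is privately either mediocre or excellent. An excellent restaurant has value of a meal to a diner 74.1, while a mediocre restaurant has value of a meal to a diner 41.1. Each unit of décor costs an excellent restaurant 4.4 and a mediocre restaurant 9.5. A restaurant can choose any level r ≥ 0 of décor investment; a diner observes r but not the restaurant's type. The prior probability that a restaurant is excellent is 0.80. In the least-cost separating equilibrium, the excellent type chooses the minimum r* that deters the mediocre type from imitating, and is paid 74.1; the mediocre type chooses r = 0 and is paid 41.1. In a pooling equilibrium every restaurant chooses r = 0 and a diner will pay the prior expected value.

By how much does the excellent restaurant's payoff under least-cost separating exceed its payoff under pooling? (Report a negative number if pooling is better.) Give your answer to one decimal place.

Least-cost separating signal: r* solves 41.1 = 74.1 − 9.5·r*, so r* = (74.1 − 41.1)/9.5 ≈ 3.4737.
Excellent type's separating payoff: 74.1 − 4.4 × r* = 74.1 − 4.4 × (74.1 − 41.1)/9.5 = 74.1 − 145.2/9.5 ≈ 58.816.
Pooling payoff: 0.80 × 74.1 + 0.20 × 41.1 = 67.5.
Difference: 58.816 − 67.5 = -8.684, i.e. -8.7 to one decimal place.
The excellent type would prefer the pooling outcome.

-8.7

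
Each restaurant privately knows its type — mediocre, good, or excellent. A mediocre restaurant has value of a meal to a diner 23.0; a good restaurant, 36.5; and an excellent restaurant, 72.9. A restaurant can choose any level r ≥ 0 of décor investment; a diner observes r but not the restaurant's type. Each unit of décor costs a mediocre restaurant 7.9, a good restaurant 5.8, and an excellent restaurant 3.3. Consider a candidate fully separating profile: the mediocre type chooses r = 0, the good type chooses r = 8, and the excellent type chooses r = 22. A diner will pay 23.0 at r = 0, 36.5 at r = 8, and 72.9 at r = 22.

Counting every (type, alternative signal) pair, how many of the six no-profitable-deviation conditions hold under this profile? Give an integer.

Mediocre (own payoff 23.0): to r=8 gives 36.5 − 7.9×8 = -26.7 → no gain ✓; to r=22 gives 72.9 − 7.9×22 = -100.9 → no gain ✓.
Excellent (own payoff 72.9 − 3.3×22 = 0.3): to r=0 gives 23.0 → profitable ✗; to r=8 gives 36.5 − 3.3×8 = 10.1 → profitable ✗.
Good (own payoff 36.5 − 5.8×8 = -9.9): to r=0 gives 23.0 → profitable ✗; to r=22 gives 72.9 − 5.8×22 = -54.7 → no gain ✓.
3 of the 6 constraints hold; not an equilibrium.

3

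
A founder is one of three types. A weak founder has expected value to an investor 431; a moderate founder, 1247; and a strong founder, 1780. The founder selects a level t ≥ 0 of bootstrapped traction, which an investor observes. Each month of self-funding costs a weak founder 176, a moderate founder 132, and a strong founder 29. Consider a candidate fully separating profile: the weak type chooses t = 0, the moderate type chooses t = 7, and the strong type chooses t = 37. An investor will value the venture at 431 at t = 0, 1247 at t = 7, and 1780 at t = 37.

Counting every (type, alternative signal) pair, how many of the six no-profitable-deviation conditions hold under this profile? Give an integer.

Strong (own payoff 1780 − 29×37 = 707): to t=0 gives 431 → no gain ✓; to t=7 gives 1247 − 29×7 = 1044 → profitable ✗.
Moderate (own payoff 1247 − 132×7 = 323): to t=0 gives 431 → profitable ✗; to t=37 gives 1780 − 132×37 = -3104 → no gain ✓.
Weak (own payoff 431): to t=7 gives 1247 − 176×7 = 15 → no gain ✓; to t=37 gives 1780 − 176×37 = -4732 → no gain ✓.
4 of the 6 constraints hold; not an equilibrium.

4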